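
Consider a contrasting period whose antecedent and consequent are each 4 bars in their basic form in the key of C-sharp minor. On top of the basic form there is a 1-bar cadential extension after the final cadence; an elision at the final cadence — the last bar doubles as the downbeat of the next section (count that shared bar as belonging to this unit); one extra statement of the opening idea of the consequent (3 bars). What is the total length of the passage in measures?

12 measures

Basic contrasting period: 4 + 4 = 8 bars.
8 (basic form) + 1 (cadential extension) + 3 (extra statement) = 12.
The elision shares a bar with the next section but does not change this unit's count.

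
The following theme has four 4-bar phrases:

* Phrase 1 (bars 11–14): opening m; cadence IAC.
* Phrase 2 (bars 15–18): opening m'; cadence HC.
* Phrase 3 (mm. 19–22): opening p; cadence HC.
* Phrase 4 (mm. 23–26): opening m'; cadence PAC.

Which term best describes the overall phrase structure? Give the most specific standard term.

contrasting double period

Four phrases in two halves: the first half (mm. 11–18) ends with a half cadence, the second (mm. 19-26) with a perfect authentic cadence — a large antecedent–consequent pair, i.e. a double period.
Phrase 3 begins with different material from phrase 1, making it contrasting.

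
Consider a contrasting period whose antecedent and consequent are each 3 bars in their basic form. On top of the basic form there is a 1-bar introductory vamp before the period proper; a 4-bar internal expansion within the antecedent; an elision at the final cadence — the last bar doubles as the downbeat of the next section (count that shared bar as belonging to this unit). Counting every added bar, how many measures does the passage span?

Basic contrasting period: 3 + 3 = 6 bars.
6 (basic form) + 1 (introduction) + 4 (internal expansion) = 11.
The elision shares a bar with the next section but does not change this unit's count.

11 measures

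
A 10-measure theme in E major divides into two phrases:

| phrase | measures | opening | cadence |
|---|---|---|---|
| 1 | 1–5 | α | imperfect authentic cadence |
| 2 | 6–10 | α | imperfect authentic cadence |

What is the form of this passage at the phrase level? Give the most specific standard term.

repeated phrase

Both phrases have the same opening (α) and the same cadence (imperfect authentic cadence): the second is a restatement, not a consequent, so this is a repeated phrase rather than a period.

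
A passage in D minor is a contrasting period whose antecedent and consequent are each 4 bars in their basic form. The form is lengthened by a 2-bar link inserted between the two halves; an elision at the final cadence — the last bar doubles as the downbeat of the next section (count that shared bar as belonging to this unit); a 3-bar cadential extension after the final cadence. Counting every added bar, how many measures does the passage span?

Basic contrasting period: 4 + 4 = 8 bars.
8 (basic form) + 2 (link) + 3 (cadential extension) = 13.
The elision shares a bar with the next section but does not change this unit's count.

13 measures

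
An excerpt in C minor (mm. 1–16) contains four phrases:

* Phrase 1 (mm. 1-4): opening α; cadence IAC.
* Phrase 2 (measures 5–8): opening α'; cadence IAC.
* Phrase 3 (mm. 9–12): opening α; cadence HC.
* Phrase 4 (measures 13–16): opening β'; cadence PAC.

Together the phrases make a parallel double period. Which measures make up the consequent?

measures 9–16

In a double period the first pair of phrases (ending imperfect authentic cadence) is the large antecedent and the second pair (ending perfect authentic cadence) is the large consequent; the consequent is measures 9–16.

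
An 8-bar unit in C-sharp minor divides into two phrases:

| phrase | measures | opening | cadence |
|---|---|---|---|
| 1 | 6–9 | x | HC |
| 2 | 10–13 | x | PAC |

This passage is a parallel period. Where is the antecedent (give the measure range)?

measures 6–9

The antecedent is the phrase ending with the weaker cadence (half cadence, phrase 1) and the consequent the one ending more conclusively (perfect authentic cadence, phrase 2); the antecedent is bars 6-9.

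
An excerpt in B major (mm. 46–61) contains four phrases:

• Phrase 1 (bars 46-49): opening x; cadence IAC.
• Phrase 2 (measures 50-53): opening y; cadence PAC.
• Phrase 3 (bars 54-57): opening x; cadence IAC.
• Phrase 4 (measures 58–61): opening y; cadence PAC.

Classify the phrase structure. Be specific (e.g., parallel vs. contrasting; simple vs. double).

repeated period

The cadence pattern IAC–PAC–IAC–PAC is weak–strong twice, and phrases 3–4 restate phrases 1–2: a period heard twice, not a double period (which would end weakly at phrase 2).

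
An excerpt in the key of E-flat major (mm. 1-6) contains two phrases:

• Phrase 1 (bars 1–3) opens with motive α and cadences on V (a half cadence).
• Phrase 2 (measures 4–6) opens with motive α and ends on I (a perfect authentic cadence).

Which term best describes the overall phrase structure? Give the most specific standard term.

parallel period

Phrase 1 ends with a half cadence (weaker) and phrase 2 with a perfect authentic cadence (stronger): antecedent + consequent = a period.
The two phrases open with the same material (α / α), so the period is parallel.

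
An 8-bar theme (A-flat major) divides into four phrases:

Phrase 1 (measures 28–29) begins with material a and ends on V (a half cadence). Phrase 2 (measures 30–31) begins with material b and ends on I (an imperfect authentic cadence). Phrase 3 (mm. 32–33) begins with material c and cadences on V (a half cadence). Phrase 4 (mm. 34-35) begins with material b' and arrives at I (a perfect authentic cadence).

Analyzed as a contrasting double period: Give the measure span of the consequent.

In a double period the four phrases pair into a large antecedent (phrases 1–2, ending imperfect authentic cadence) and a large consequent (phrases 3–4, ending perfect authentic cadence). The consequent spans mm. 32–35.

measures 32–35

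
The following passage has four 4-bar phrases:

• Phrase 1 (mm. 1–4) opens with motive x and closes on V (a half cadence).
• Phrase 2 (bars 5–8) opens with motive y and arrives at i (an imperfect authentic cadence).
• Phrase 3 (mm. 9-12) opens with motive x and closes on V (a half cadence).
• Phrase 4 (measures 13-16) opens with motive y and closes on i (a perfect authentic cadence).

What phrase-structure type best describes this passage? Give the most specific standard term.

Four phrases in two halves: the first half (bars 1-8) ends with an imperfect authentic cadence, the second (mm. 9–16) with a perfect authentic cadence — a large antecedent–consequent pair, i.e. a double period.
Phrase 3 begins with the same material as phrase 1, making it parallel.

parallel double period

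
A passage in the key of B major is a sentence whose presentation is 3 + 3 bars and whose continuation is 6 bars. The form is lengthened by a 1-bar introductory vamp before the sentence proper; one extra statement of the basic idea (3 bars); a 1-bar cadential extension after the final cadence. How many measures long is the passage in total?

Basic sentence: 3 + 3 + 6 = 12 bars.
12 (basic form) + 1 (introduction) + 3 (extra statement) + 1 (cadential extension) = 17.

17 measures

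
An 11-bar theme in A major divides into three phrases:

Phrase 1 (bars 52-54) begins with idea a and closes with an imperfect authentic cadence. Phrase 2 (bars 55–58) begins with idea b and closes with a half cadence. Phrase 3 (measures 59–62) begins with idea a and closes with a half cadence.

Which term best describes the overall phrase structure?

The final phrase closes with a half cadence, which is not stronger than the preceding half cadence; the 3 phrases lack an overall antecedent–consequent design and so form a phrase group.

phrase group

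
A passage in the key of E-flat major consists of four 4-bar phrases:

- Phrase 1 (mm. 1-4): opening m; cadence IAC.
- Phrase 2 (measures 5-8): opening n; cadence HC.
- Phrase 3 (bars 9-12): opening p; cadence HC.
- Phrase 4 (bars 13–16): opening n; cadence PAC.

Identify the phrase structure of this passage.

Four phrases in two halves: the first half (mm. 1–8) ends with a half cadence, the second (mm. 9–16) with a perfect authentic cadence — a large antecedent–consequent pair, i.e. a double period.
Phrase 3 begins with different material from phrase 1, making it contrasting.

contrasting double period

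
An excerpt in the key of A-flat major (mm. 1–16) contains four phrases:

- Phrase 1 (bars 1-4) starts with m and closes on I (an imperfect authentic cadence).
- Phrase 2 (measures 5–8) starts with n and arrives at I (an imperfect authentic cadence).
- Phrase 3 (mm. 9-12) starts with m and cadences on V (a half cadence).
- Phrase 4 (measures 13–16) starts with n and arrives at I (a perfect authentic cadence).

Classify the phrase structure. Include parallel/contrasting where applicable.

Four phrases in two halves: the first half (mm. 1-8) ends with an imperfect authentic cadence, the second (mm. 9–16) with a perfect authentic cadence — a large antecedent–consequent pair, i.e. a double period.
Phrase 3 begins with the same material as phrase 1, making it parallel.

parallel double period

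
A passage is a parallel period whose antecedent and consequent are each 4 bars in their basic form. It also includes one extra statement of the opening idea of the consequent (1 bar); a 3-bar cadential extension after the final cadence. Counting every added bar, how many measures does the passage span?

12 measures

Basic parallel period: 4 + 4 = 8 bars.
8 (basic form) + 1 (extra statement) + 3 (cadential extension) = 12.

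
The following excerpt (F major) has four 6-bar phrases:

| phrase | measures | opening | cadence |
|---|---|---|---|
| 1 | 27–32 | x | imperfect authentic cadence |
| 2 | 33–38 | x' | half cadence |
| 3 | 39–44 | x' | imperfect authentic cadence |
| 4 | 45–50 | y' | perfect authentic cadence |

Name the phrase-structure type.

parallel double period

Four phrases in two halves: the first half (mm. 27–38) ends with a half cadence, the second (mm. 39-50) with a perfect authentic cadence — a large antecedent–consequent pair, i.e. a double period.
Phrase 3 begins with the same material as phrase 1, making it parallel.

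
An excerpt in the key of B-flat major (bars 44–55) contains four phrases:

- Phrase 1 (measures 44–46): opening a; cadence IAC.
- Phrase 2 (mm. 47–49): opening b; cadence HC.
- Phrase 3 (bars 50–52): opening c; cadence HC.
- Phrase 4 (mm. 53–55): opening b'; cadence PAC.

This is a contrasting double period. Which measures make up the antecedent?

measures 44–49

In a double period the first pair of phrases (ending half cadence) is the large antecedent and the second pair (ending perfect authentic cadence) is the large consequent; the antecedent is measures 44–49.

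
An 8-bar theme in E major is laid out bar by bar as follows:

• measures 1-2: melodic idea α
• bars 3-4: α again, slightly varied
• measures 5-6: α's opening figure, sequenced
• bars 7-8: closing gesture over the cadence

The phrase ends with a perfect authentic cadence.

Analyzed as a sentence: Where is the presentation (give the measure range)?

The presentation of a sentence is the basic idea (bars 1–2) plus its repetition (mm. 3-4); the presentation is therefore measures 1-4.

measures 1–4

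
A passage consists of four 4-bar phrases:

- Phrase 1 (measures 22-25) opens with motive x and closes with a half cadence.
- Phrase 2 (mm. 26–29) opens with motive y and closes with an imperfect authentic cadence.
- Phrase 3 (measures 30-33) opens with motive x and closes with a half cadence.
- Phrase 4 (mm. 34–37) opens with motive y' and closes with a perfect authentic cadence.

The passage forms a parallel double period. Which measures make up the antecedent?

In a double period the first pair of phrases (ending imperfect authentic cadence) is the large antecedent and the second pair (ending perfect authentic cadence) is the large consequent; the antecedent is measures 22–29.

measures 22–29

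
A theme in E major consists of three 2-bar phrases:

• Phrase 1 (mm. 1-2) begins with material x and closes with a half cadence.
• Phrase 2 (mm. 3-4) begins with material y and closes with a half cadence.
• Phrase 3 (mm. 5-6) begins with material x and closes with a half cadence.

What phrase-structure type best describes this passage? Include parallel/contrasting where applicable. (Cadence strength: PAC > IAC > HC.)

phrase group

The final phrase closes with a half cadence, which is not stronger than the preceding half cadence; the 3 phrases lack an overall antecedent–consequent design and so form a phrase group.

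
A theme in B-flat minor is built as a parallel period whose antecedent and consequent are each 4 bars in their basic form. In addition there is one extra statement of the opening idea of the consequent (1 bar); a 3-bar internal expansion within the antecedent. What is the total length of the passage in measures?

12 measures

Basic parallel period: 4 + 4 = 8 bars.
8 (basic form) + 1 (extra statement) + 3 (internal expansion) = 12.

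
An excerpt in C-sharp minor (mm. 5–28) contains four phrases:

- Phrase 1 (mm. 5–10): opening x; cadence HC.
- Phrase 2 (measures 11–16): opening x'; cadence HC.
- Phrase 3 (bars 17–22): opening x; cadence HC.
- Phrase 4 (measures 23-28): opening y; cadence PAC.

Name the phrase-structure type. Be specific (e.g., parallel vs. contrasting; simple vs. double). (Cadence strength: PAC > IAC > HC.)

parallel double period

Four phrases in two halves: the first half (bars 5–16) ends with a half cadence, the second (mm. 17–28) with a perfect authentic cadence — a large antecedent–consequent pair, i.e. a double period.
Phrase 3 begins with the same material as phrase 1, making it parallel.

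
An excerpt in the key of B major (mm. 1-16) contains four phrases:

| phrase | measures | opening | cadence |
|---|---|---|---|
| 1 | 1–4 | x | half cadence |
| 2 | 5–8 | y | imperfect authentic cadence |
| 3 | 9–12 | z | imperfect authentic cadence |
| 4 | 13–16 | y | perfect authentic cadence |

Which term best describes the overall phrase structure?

contrasting double period

Four phrases in two halves: the first half (mm. 1–8) ends with an imperfect authentic cadence, the second (measures 9-16) with a perfect authentic cadence — a large antecedent–consequent pair, i.e. a double period.
Phrase 3 begins with different material from phrase 1, making it contrasting.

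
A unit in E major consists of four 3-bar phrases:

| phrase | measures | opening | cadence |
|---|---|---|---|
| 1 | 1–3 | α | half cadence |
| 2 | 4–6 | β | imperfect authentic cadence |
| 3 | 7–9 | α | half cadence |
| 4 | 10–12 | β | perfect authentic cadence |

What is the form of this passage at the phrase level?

Four phrases in two halves: the first half (mm. 1–6) ends with an imperfect authentic cadence, the second (mm. 7–12) with a perfect authentic cadence — a large antecedent–consequent pair, i.e. a double period.
Phrase 3 begins with the same material as phrase 1, making it parallel.

parallel double period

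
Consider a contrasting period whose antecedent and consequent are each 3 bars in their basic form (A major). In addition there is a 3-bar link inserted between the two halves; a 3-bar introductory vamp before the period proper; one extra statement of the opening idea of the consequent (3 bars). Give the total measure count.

15 measures

Basic contrasting period: 3 + 3 = 6 bars.
6 (basic form) + 3 (link) + 3 (introduction) + 3 (extra statement) = 15.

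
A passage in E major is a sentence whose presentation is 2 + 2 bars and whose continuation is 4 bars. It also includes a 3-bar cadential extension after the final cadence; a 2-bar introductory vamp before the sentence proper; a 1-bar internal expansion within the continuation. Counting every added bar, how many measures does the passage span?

14 measures

Basic sentence: 2 + 2 + 4 = 8 bars.
8 (basic form) + 3 (cadential extension) + 2 (introduction) + 1 (internal expansion) = 14.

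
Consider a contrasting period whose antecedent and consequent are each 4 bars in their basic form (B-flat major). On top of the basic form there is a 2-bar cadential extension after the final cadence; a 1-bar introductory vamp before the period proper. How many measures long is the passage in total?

11 measures

Basic contrasting period: 4 + 4 = 8 bars.
8 (basic form) + 2 (cadential extension) + 1 (introduction) = 11.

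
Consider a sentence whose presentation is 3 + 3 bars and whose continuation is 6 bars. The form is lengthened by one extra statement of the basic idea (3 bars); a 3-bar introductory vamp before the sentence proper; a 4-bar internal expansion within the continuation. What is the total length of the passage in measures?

22 measures

Basic sentence: 3 + 3 + 6 = 12 bars.
12 (basic form) + 3 (extra statement) + 3 (introduction) + 4 (internal expansion) = 22.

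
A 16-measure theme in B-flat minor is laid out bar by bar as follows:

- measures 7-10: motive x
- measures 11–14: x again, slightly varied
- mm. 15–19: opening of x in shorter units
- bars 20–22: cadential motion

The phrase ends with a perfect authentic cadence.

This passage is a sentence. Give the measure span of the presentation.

The presentation of a sentence is the basic idea (mm. 7-10) plus its repetition (mm. 11–14); the presentation is therefore mm. 7-14.

measures 7–14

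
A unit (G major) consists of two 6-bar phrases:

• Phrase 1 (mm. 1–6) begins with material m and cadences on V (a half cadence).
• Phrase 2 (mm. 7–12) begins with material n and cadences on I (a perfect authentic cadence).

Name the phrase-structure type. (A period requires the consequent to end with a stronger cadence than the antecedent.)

Phrase 1 ends with a half cadence (weaker) and phrase 2 with a perfect authentic cadence (stronger): antecedent + consequent = a period.
The two phrases open with different material (m / n), so the period is contrasting.

contrasting period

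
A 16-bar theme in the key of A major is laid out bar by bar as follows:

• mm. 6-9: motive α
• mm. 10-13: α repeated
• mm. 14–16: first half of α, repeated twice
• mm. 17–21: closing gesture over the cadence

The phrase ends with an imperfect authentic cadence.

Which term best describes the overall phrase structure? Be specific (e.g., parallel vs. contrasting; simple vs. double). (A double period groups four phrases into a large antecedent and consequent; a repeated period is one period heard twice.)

Basic idea (mm. 6–9) + its repetition (bars 10–13) form the presentation; fragmentation and cadence (bars 14-21) form the continuation — the 16-bar whole is a sentence.

sentence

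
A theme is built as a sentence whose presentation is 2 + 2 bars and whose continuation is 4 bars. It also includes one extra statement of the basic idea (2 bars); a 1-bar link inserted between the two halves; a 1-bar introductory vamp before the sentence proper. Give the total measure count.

12 measures

Basic sentence: 2 + 2 + 4 = 8 bars.
8 (basic form) + 2 (extra statement) + 1 (link) + 1 (introduction) = 12.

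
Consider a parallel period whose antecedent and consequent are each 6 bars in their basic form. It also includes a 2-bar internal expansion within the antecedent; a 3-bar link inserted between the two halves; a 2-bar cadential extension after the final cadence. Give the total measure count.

Basic parallel period: 6 + 6 = 12 bars.
12 (basic form) + 2 (internal expansion) + 3 (link) + 2 (cadential extension) = 19.

19 measures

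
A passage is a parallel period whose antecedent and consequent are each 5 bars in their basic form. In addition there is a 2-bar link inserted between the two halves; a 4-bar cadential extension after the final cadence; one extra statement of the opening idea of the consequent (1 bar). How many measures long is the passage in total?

Basic parallel period: 5 + 5 = 10 bars.
10 (basic form) + 2 (link) + 4 (cadential extension) + 1 (extra statement) = 17.

17 measures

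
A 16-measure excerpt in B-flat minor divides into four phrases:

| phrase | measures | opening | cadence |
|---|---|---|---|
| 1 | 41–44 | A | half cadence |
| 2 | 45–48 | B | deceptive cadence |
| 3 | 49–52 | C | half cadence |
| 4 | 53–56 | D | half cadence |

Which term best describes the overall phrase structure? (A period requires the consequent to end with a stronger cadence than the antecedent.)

Phrase 4 ends with a half cadence, no stronger than phrase 2's deceptive cadence, so the four phrases do not form a double period; nor do phrases 3–4 duplicate 1–2, so it is not a repeated period. With no phrase reaching a conclusive cadence, the passage is a phrase group.

phrase group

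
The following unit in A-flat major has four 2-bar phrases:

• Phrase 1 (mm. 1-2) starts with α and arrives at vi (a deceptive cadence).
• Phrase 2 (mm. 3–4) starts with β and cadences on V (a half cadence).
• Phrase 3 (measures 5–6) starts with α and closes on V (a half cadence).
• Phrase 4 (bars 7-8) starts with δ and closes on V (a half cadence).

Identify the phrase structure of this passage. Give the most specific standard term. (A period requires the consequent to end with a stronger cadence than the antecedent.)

phrase group

Phrase 4 ends with a half cadence, no stronger than phrase 2's half cadence, so the four phrases do not form a double period; nor do phrases 3–4 duplicate 1–2, so it is not a repeated period. With no phrase reaching a conclusive cadence, the passage is a phrase group.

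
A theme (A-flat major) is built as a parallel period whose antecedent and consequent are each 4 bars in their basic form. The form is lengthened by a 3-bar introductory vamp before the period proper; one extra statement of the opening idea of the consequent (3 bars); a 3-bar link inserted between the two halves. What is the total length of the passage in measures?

Basic parallel period: 4 + 4 = 8 bars.
8 (basic form) + 3 (introduction) + 3 (extra statement) + 3 (link) = 17.

17 measures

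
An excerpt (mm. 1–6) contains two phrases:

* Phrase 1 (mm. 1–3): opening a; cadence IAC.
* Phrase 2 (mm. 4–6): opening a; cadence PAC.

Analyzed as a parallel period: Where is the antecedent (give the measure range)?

The antecedent is the phrase ending with the weaker cadence (imperfect authentic cadence, phrase 1) and the consequent the one ending more conclusively (perfect authentic cadence, phrase 2); the antecedent is mm. 1–3.

measures 1–3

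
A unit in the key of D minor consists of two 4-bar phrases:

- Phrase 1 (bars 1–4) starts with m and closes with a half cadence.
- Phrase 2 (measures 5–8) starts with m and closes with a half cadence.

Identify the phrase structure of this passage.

repeated phrase

Both phrases have the same opening (m) and the same cadence (half cadence): the second is a restatement, not a consequent, so this is a repeated phrase rather than a period.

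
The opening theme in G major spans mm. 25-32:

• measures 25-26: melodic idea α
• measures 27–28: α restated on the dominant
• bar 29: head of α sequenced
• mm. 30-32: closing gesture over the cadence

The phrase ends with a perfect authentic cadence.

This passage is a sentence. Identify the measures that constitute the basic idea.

The presentation of a sentence is the basic idea (mm. 25–26) plus its repetition (mm. 27-28); the basic idea is therefore mm. 25–26.

measures 25–26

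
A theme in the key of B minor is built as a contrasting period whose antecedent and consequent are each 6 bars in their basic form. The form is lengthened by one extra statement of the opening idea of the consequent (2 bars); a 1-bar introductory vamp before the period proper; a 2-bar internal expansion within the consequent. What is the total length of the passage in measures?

17 measures

Basic contrasting period: 6 + 6 = 12 bars.
12 (basic form) + 2 (extra statement) + 1 (introduction) + 2 (internal expansion) = 17.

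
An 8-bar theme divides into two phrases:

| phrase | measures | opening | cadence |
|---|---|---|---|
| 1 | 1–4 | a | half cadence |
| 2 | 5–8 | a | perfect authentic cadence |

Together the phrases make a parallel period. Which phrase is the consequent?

The phrase ending with the weaker cadence (half cadence) is the antecedent; the one ending more conclusively (perfect authentic cadence) is the consequent. The consequent is phrase 2.

phrase 2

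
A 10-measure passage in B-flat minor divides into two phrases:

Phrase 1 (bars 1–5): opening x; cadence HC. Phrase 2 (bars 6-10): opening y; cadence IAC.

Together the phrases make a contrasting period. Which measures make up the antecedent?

measures 1–5

The phrase ending with the weaker cadence (half cadence) is the antecedent; the one ending more conclusively (imperfect authentic cadence) is the consequent. The antecedent is measures 1–5.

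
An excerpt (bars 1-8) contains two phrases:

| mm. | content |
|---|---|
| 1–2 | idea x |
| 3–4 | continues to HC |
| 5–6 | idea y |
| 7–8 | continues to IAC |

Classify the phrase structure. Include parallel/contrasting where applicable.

contrasting period

Phrase 1 ends with a half cadence (weaker) and phrase 2 with an imperfect authentic cadence (stronger): antecedent + consequent = a period.
The two phrases open with different material (x / y), so the period is contrasting.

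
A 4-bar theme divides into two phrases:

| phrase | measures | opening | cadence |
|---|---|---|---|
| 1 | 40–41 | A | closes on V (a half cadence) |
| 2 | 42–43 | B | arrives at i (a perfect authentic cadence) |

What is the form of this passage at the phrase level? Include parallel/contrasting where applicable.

contrasting period

Phrase 1 ends with a half cadence (weaker) and phrase 2 with a perfect authentic cadence (stronger): antecedent + consequent = a period.
The two phrases open with different material (A / B), so the period is contrasting.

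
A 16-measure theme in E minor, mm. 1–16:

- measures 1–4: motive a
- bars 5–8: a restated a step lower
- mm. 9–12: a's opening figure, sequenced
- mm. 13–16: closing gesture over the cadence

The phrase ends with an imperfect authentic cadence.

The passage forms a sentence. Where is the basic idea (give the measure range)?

The presentation of a sentence is the basic idea (bars 1–4) plus its repetition (mm. 5-8); the basic idea is therefore bars 1–4.

measures 1–4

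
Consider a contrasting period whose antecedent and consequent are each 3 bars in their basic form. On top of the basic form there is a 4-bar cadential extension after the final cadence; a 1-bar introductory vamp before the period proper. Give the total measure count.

11 measures

Basic contrasting period: 3 + 3 = 6 bars.
6 (basic form) + 4 (cadential extension) + 1 (introduction) = 11.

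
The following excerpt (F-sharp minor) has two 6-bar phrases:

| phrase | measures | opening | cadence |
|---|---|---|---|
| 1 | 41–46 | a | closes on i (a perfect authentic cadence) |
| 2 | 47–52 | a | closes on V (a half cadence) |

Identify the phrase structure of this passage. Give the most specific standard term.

The second phrase closes with a half cadence, which is not stronger than the first phrase's perfect authentic cadence; without a weak→strong cadential pair there is no antecedent–consequent relationship, so this is a phrase group rather than a period.

phrase group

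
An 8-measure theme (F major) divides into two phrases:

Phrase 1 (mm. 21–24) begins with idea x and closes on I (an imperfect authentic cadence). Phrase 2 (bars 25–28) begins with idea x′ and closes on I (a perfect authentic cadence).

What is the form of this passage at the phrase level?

Phrase 1 ends with an imperfect authentic cadence (weaker) and phrase 2 with a perfect authentic cadence (stronger): antecedent + consequent = a period.
The two phrases open with the same material (x / x′), so the period is parallel.

parallel period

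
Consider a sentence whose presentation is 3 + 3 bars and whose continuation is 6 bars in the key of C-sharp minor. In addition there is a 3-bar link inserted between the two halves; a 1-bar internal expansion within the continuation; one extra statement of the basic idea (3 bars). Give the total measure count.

19 measures

Basic sentence: 3 + 3 + 6 = 12 bars.
12 (basic form) + 3 (link) + 1 (internal expansion) + 3 (extra statement) = 19.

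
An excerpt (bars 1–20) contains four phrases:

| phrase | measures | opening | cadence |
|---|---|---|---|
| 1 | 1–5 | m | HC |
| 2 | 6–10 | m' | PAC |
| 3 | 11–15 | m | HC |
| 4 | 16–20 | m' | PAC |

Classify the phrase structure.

repeated period

The cadence pattern HC–PAC–HC–PAC is weak–strong twice, and phrases 3–4 restate phrases 1–2: a period heard twice, not a double period (which would end weakly at phrase 2).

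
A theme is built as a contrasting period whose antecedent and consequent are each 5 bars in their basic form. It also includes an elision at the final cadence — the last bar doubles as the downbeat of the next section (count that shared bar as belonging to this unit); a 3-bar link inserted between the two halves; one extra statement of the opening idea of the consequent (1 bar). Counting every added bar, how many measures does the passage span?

14 measures

Basic contrasting period: 5 + 5 = 10 bars.
10 (basic form) + 3 (link) + 1 (extra statement) = 14.
The elision shares a bar with the next section but does not change this unit's count.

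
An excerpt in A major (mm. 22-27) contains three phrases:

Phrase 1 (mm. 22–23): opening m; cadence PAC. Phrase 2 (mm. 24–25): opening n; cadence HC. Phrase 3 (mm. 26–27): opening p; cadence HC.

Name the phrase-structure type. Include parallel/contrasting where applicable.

The final phrase closes with a half cadence, which is not stronger than the preceding half cadence; the 3 phrases lack an overall antecedent–consequent design and so form a phrase group.

phrase group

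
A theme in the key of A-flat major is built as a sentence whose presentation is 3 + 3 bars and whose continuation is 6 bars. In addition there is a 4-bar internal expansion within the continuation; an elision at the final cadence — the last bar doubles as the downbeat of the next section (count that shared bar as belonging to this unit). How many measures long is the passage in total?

Basic sentence: 3 + 3 + 6 = 12 bars.
12 (basic form) + 4 (internal expansion) = 16.
The elision shares a bar with the next section but does not change this unit's count.

16 measures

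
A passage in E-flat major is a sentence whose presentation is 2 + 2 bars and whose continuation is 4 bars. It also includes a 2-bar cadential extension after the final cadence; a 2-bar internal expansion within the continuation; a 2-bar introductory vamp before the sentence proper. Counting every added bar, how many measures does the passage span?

14 measures

Basic sentence: 2 + 2 + 4 = 8 bars.
8 (basic form) + 2 (cadential extension) + 2 (internal expansion) + 2 (introduction) = 14.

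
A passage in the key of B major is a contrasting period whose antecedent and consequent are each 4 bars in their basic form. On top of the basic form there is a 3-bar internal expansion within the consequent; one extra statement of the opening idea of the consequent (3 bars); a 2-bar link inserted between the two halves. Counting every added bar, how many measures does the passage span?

16 measures

Basic contrasting period: 4 + 4 = 8 bars.
8 (basic form) + 3 (internal expansion) + 3 (extra statement) + 2 (link) = 16.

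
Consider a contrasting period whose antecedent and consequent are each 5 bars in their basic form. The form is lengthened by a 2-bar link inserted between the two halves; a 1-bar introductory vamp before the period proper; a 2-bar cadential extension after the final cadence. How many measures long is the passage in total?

15 measures

Basic contrasting period: 5 + 5 = 10 bars.
10 (basic form) + 2 (link) + 1 (introduction) + 2 (cadential extension) = 15.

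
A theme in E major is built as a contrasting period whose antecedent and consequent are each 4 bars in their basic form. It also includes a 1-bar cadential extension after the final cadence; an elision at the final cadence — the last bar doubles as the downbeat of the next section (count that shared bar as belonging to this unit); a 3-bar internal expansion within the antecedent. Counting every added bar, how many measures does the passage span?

12 measures

Basic contrasting period: 4 + 4 = 8 bars.
8 (basic form) + 1 (cadential extension) + 3 (internal expansion) = 12.
The elision shares a bar with the next section but does not change this unit's count.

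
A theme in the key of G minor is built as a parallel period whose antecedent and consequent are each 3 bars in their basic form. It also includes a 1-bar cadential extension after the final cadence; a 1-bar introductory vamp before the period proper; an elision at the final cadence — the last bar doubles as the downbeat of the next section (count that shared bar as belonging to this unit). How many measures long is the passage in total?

8 measures

Basic parallel period: 3 + 3 = 6 bars.
6 (basic form) + 1 (cadential extension) + 1 (introduction) = 8.
The elision shares a bar with the next section but does not change this unit's count.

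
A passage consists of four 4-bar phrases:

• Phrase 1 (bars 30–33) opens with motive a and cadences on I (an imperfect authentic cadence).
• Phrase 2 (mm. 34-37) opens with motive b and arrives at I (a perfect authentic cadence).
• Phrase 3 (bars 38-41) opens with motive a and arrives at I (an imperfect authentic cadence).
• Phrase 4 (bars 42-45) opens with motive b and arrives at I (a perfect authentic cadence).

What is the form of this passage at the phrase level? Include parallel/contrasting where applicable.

repeated period

The cadence pattern IAC–PAC–IAC–PAC is weak–strong twice, and phrases 3–4 restate phrases 1–2: a period heard twice, not a double period (which would end weakly at phrase 2).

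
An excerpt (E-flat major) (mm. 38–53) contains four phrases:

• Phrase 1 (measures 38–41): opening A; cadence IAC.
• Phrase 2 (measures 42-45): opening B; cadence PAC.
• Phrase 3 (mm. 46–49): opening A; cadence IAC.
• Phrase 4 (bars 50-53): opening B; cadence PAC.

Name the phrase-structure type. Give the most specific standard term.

repeated period

The cadence pattern IAC–PAC–IAC–PAC is weak–strong twice, and phrases 3–4 restate phrases 1–2: a period heard twice, not a double period (which would end weakly at phrase 2).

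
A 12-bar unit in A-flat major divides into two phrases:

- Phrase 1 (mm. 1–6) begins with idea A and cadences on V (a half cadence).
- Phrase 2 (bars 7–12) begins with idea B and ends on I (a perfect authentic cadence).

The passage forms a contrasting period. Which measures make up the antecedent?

measures 1–6

The phrase ending with the weaker cadence (half cadence) is the antecedent; the one ending more conclusively (perfect authentic cadence) is the consequent. The antecedent is measures 1–6.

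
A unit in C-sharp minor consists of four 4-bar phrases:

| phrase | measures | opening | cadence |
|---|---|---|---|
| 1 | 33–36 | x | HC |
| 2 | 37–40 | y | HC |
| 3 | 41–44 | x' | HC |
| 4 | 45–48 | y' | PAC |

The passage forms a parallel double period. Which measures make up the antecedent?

measures 33–40

In a double period the four phrases pair into a large antecedent (phrases 1–2, ending half cadence) and a large consequent (phrases 3–4, ending perfect authentic cadence). The antecedent spans measures 33–40.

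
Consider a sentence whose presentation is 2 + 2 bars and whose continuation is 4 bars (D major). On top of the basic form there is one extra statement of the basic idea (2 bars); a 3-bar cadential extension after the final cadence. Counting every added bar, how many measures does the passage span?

13 measures

Basic sentence: 2 + 2 + 4 = 8 bars.
8 (basic form) + 2 (extra statement) + 3 (cadential extension) = 13.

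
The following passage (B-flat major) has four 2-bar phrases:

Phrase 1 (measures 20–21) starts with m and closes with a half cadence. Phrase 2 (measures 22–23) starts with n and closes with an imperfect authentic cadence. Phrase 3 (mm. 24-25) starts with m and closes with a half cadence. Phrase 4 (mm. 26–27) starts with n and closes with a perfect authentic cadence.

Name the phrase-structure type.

Four phrases in two halves: the first half (mm. 20–23) ends with an imperfect authentic cadence, the second (mm. 24–27) with a perfect authentic cadence — a large antecedent–consequent pair, i.e. a double period.
Phrase 3 begins with the same material as phrase 1, making it parallel.

parallel double period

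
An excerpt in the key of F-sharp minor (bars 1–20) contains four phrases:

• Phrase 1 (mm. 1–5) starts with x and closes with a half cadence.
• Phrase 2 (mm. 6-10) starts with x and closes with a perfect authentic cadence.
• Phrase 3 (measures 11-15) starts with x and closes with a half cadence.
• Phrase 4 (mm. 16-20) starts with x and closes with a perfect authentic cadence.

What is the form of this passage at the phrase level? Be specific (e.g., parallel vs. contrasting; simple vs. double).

repeated period

The cadence pattern HC–PAC–HC–PAC is weak–strong twice, and phrases 3–4 restate phrases 1–2: a period heard twice, not a double period (which would end weakly at phrase 2).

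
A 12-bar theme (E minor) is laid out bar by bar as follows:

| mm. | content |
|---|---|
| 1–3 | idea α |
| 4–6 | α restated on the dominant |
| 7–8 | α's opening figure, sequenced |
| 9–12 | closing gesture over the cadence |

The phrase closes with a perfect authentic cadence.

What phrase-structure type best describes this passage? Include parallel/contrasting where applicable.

Basic idea (mm. 1–3) + its repetition (bars 4–6) form the presentation; fragmentation and cadence (mm. 7–12) form the continuation — the 12-bar whole is a sentence.

sentence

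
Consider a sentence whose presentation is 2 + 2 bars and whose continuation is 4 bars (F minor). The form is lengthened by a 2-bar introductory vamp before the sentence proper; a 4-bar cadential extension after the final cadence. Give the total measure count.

14 measures

Basic sentence: 2 + 2 + 4 = 8 bars.
8 (basic form) + 2 (introduction) + 4 (cadential extension) = 14.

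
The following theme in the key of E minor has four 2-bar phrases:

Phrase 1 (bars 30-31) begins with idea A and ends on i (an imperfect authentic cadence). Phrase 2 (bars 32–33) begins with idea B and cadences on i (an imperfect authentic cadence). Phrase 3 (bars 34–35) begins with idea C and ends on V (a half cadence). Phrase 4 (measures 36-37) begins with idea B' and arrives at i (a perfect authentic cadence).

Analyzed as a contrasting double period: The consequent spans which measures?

In a double period the four phrases pair into a large antecedent (phrases 1–2, ending imperfect authentic cadence) and a large consequent (phrases 3–4, ending perfect authentic cadence). The consequent spans mm. 34–37.

measures 34–37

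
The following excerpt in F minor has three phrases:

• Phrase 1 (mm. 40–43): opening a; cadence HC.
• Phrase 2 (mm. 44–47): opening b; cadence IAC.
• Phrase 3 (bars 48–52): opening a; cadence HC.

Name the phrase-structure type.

The final phrase closes with a half cadence, which is not stronger than the preceding imperfect authentic cadence; the 3 phrases lack an overall antecedent–consequent design and so form a phrase group.

phrase group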